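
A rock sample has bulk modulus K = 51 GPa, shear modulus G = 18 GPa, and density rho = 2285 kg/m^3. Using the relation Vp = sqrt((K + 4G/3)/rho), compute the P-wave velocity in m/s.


First compute the effective modulus:
K + 4G/3 = 51e9 + 4*18e9/3 = 75000000000.0 Pa
Then divide by density:
75000000000.0 / 2285 = 32822757.1116 Pa/(kg/m^3)
Take the square root:
Vp = sqrt(32822757.1116) = 5729.11 m/s

5729.11


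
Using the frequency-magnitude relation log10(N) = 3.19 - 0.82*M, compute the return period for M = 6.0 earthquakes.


log10(N) = 3.19 - 0.82*6.0 = -1.73
N = 10^-1.73 = 0.018621
T = 1/N = 1/0.018621 = 53.7032 years

53.7032


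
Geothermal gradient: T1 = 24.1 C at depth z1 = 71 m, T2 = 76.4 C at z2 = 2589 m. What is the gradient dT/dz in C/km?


dT = 76.4 - 24.1 = 52.3 C
dz = 2589 - 71 = 2518 m
gradient = dT/dz * 1000 = 52.3/2518 * 1000 = 20.7705 C/km

20.7705


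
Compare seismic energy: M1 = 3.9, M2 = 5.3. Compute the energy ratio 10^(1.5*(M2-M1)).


M2 - M1 = 5.3 - 3.9 = 1.4
1.5 * 1.4 = 2.1
ratio = 10^2.1 = 125.89

125.89


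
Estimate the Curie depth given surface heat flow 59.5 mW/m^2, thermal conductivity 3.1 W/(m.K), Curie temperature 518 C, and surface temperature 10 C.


T_Curie - T_surf = 518 - 10 = 508 C
Convert q to W/m^2: 59.5 mW/m^2 = 0.0595 W/m^2
d = 508 * 3.1 / 0.0595 = 26467.23 m

26467.23


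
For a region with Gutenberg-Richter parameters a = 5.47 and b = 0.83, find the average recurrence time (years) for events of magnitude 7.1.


log10(N) = 5.47 - 0.83*7.1 = -0.423
N = 10^-0.423 = 0.377572
T = 1/N = 1/0.377572 = 2.6485 years

2.6485


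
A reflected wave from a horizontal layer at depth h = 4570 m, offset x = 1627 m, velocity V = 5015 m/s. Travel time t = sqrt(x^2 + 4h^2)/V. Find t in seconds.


x^2 + 4h^2 = 1627^2 + 4*4570^2 = 2647129 + 83539600 = 86186729
sqrt(86186729) = 9283.6808
t = 9283.6808 / 5015 = 1.8512 s

1.8512


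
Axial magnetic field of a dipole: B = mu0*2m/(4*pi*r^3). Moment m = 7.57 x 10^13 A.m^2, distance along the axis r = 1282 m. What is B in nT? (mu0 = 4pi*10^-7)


m = 7.57 x 10^13 = 75700000000000 A.m^2
2m = 151400000000000 A.m^2
r^3 = 1282^3 = 2106997768
B = (4pi*10^-7) * 151400000000000 / (4*pi * 2106997768) * 1e9
= 190254851.101398 / 26477314836.32 * 1e9
= 7185579.5151 nT

7185579.5151


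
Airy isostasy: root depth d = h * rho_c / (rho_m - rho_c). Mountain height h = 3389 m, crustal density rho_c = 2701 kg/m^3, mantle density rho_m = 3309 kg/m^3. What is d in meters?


rho_m - rho_c = 3309 - 2701 = 608
d = 3389 * 2701 / 608
= 9153689 / 608
= 15055.41 m

15055.41


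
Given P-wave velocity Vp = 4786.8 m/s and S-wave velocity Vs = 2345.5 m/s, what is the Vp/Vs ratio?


Vp/Vs = 4786.8 / 2345.5
= 2.0408

2.0408


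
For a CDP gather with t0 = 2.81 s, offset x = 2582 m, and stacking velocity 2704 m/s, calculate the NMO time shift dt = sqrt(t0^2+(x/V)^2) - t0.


x/Vnmo = 2582/2704 = 0.954882
(x/Vnmo)^2 = 0.911799
t0^2 = 7.8961
sqrt(7.8961 + 0.911799) = 2.96781
dt = 2.96781 - 2.81 = 0.15781

0.15781


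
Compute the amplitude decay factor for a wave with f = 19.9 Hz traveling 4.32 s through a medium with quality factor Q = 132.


pi*f*t/Q = pi*19.9*4.32/132 = 2.046034
A/A0 = exp(-2.046034) = 0.129247

0.129247


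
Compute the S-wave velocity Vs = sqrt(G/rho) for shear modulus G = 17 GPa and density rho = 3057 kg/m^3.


Convert G to Pa: G = 17e9 Pa
Compute G/rho = 17e9 / 3057 = 5561007.5237
Vs = sqrt(5561007.5237) = 2358.18 m/s

2358.18


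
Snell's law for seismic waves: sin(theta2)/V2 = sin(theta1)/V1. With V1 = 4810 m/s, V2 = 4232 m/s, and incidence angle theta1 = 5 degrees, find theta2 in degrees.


sin(theta1) = sin(5 deg) = 0.087156
sin(theta2) = V2/V1 * sin(theta1) = 4232/4810 * 0.087156 = 0.076683
theta2 = arcsin(0.076683) = 4.3979 degrees

4.3979


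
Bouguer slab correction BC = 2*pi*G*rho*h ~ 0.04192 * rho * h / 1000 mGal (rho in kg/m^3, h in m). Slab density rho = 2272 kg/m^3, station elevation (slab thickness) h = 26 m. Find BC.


BC = 0.04192 * rho * h / 1000
= 0.04192 * 2272 * 26 / 1000
= 2.4763 mGal

2.4763


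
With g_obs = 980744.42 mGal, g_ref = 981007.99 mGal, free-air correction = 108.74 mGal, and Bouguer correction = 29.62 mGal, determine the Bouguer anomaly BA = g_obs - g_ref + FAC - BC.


BA = g_obs - g_ref + FAC - BC
= 980744.42 - 981007.99 + 108.74 - 29.62
= -184.45 mGal

-184.45


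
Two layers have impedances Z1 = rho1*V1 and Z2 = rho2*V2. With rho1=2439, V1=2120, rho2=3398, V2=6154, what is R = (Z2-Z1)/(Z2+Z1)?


Z1 = 2439 * 2120 = 5170680
Z2 = 3398 * 6154 = 20911292
R = (20911292 - 5170680) / (20911292 + 5170680) = 15740612 / 26081972 = 0.6035

0.6035


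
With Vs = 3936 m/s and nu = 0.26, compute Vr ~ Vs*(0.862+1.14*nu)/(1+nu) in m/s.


Numerator factor = 0.862 + 1.14*0.26 = 1.1584
Denominator = 1 + 0.26 = 1.26
Vr = 3936 * 1.1584 / 1.26 = 3618.62 m/s

3618.62


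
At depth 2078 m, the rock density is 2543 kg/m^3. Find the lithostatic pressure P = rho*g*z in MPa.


P = rho * g * z / 1e6
= 2543 * 9.81 * 2078 / 1e6
= 51839512.74 / 1e6
= 51.8395 MPa

51.8395


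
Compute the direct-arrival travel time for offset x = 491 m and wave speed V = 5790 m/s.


t = x / V
= 491 / 5790
= 0.0848 s

0.0848


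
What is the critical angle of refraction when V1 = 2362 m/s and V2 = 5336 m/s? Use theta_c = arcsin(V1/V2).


V1/V2 = 2362/5336 = 0.442654
theta_c = arcsin(0.442654) = 26.2733 degrees

26.2733


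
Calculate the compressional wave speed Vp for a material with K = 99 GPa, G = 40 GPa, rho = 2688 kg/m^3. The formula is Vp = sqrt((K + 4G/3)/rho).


First compute the effective modulus:
K + 4G/3 = 99e9 + 4*40e9/3 = 152333333333.33 Pa
Then divide by density:
152333333333.33 / 2688 = 56671626.9841 Pa/(kg/m^3)
Take the square root:
Vp = sqrt(56671626.9841) = 7528.06 m/s

7528.06


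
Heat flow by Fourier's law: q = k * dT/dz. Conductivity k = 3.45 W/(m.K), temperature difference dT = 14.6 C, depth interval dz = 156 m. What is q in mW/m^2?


q = k * dT / dz * 1000
= 3.45 * 14.6 / 156 * 1000
= 0.322885 * 1000
= 322.8846 mW/m^2

322.8846


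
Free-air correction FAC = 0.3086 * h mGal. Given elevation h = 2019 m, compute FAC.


FAC = 0.3086 * h
= 0.3086 * 2019
= 623.0634 mGal

623.0634


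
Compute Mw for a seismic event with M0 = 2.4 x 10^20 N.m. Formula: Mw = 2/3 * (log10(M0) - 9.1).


log10(M0) = log10(2.4 x 10^20) = 20.3802
Mw = 2/3 * (20.3802 - 9.1)
= 2/3 * 11.2802
= 7.52

7.52


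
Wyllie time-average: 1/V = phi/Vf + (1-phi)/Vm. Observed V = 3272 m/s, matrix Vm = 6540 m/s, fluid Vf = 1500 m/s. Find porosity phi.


1/V - 1/Vm = 1/3272 - 1/6540 = 0.00015272
1/Vf - 1/Vm = 1/1500 - 1/6540 = 0.00051376
phi = 0.00015272 / 0.00051376 = 0.2973

0.2973


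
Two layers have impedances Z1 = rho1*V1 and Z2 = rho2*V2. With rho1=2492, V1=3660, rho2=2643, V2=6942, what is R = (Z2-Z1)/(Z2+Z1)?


Z1 = 2492 * 3660 = 9120720
Z2 = 2643 * 6942 = 18347706
R = (18347706 - 9120720) / (18347706 + 9120720) = 9226986 / 27468426 = 0.3359

0.3359


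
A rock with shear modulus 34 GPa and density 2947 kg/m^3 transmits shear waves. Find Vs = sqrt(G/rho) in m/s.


Convert G to Pa: G = 34e9 Pa
Compute G/rho = 34e9 / 2947 = 11537156.4303
Vs = sqrt(11537156.4303) = 3396.64 m/s

3396.64


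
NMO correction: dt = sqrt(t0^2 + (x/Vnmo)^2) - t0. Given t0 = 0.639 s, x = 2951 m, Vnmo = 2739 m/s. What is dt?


x/Vnmo = 2951/2739 = 1.077401
(x/Vnmo)^2 = 1.160792
t0^2 = 0.408321
sqrt(0.408321 + 1.160792) = 1.252642
dt = 1.252642 - 0.639 = 0.613642

0.613642


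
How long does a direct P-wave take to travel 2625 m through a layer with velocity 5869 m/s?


t = x / V
= 2625 / 5869
= 0.4473 s

0.4473


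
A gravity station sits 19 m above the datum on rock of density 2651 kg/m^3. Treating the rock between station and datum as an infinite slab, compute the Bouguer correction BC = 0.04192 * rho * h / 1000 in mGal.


BC = 0.04192 * rho * h / 1000
= 0.04192 * 2651 * 19 / 1000
= 2.1115 mGal

2.1115


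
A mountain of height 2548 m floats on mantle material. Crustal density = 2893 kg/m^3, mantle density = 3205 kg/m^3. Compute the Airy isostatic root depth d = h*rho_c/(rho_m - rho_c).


rho_m - rho_c = 3205 - 2893 = 312
d = 2548 * 2893 / 312
= 7371364 / 312
= 23626.17 m

23626.17


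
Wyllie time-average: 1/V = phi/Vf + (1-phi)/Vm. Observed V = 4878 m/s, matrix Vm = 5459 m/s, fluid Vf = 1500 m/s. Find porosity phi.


1/V - 1/Vm = 1/4878 - 1/5459 = 2.182e-05
1/Vf - 1/Vm = 1/1500 - 1/5459 = 0.00048348
phi = 2.182e-05 / 0.00048348 = 0.0451

0.0451


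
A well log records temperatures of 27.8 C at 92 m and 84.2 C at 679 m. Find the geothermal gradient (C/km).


dT = 84.2 - 27.8 = 56.4 C
dz = 679 - 92 = 587 m
gradient = dT/dz * 1000 = 56.4/587 * 1000 = 96.0818 C/km

96.0818


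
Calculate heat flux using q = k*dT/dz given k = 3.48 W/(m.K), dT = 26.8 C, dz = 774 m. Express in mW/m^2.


q = k * dT / dz * 1000
= 3.48 * 26.8 / 774 * 1000
= 0.120496 * 1000
= 120.4961 mW/m^2

120.4961


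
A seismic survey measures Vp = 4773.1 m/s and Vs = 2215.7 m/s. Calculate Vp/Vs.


Vp/Vs = 4773.1 / 2215.7
= 2.1542

2.1542


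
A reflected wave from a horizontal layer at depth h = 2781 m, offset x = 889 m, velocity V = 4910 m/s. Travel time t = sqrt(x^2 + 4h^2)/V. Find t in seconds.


x^2 + 4h^2 = 889^2 + 4*2781^2 = 790321 + 30935844 = 31726165
sqrt(31726165) = 5632.5984
t = 5632.5984 / 4910 = 1.1472 s

1.1472


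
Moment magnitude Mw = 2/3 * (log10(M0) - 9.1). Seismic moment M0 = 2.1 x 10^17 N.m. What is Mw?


log10(M0) = log10(2.1 x 10^17) = 17.3222
Mw = 2/3 * (17.3222 - 9.1)
= 2/3 * 8.2222
= 5.48

5.48


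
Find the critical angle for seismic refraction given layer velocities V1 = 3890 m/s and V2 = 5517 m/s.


V1/V2 = 3890/5517 = 0.705093
theta_c = arcsin(0.705093) = 44.8371 degrees

44.8371


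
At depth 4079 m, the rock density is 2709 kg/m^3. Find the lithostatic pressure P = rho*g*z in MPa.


P = rho * g * z / 1e6
= 2709 * 9.81 * 4079 / 1e6
= 108400607.91 / 1e6
= 108.4006 MPa

108.4006


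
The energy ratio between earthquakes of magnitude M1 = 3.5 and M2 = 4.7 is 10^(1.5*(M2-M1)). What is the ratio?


M2 - M1 = 4.7 - 3.5 = 1.2
1.5 * 1.2 = 1.8
ratio = 10^1.8 = 63.1

63.1


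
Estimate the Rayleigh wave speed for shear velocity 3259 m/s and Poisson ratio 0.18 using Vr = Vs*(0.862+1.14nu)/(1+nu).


Numerator factor = 0.862 + 1.14*0.18 = 1.0672
Denominator = 1 + 0.18 = 1.18
Vr = 3259 * 1.0672 / 1.18 = 2947.46 m/s

2947.46


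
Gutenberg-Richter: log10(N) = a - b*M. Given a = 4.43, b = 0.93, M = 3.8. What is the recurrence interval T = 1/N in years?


log10(N) = 4.43 - 0.93*3.8 = 0.896
N = 10^0.896 = 7.870458
T = 1/N = 1/7.870458 = 0.1271 years

0.1271


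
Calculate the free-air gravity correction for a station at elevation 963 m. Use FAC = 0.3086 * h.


FAC = 0.3086 * h
= 0.3086 * 963
= 297.1818 mGal

297.1818


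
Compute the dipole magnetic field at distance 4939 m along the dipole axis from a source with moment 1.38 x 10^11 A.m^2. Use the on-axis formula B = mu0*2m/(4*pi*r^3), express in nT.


m = 1.38 x 10^11 = 138000000000 A.m^2
2m = 276000000000 A.m^2
r^3 = 4939^3 = 120480588019
B = (4pi*10^-7) * 276000000000 / (4*pi * 120480588019) * 1e9
= 346831.828956 / 1514003720882.68 * 1e9
= 229.0825 nT

229.0825


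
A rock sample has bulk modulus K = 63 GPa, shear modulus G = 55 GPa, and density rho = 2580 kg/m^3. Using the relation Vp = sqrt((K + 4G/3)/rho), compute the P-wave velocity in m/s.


First compute the effective modulus:
K + 4G/3 = 63e9 + 4*55e9/3 = 136333333333.33 Pa
Then divide by density:
136333333333.33 / 2580 = 52842377.261 Pa/(kg/m^3)
Take the square root:
Vp = sqrt(52842377.261) = 7269.28 m/s

7269.28


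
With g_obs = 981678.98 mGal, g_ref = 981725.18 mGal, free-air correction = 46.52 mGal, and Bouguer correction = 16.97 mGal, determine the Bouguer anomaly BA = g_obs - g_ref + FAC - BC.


BA = g_obs - g_ref + FAC - BC
= 981678.98 - 981725.18 + 46.52 - 16.97
= -16.65 mGal

-16.65


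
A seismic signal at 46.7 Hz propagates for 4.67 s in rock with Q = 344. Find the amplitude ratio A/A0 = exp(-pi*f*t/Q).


pi*f*t/Q = pi*46.7*4.67/344 = 1.991706
A/A0 = exp(-1.991706) = 0.136462

0.136462


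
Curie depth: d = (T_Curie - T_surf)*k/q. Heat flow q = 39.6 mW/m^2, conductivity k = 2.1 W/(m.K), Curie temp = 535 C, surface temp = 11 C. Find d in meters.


T_Curie - T_surf = 535 - 11 = 524 C
Convert q to W/m^2: 39.6 mW/m^2 = 0.0396 W/m^2
d = 524 * 2.1 / 0.0396 = 27787.88 m

27787.88


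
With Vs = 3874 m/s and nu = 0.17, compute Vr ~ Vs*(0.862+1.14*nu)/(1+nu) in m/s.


Numerator factor = 0.862 + 1.14*0.17 = 1.0558
Denominator = 1 + 0.17 = 1.17
Vr = 3874 * 1.0558 / 1.17 = 3495.87 m/s

3495.87


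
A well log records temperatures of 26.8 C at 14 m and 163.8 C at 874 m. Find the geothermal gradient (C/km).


dT = 163.8 - 26.8 = 137.0 C
dz = 874 - 14 = 860 m
gradient = dT/dz * 1000 = 137.0/860 * 1000 = 159.3023 C/km

159.3023


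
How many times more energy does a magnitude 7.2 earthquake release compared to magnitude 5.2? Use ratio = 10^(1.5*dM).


M2 - M1 = 7.2 - 5.2 = 2.0
1.5 * 2.0 = 3.0
ratio = 10^3.0 = 1000.0

1000.0


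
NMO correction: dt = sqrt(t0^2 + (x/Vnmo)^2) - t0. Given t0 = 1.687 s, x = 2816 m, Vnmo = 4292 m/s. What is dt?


x/Vnmo = 2816/4292 = 0.656104
(x/Vnmo)^2 = 0.430473
t0^2 = 2.845969
sqrt(2.845969 + 0.430473) = 1.810094
dt = 1.810094 - 1.687 = 0.123094

0.123094


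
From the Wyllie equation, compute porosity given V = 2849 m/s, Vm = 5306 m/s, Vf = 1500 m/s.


1/V - 1/Vm = 1/2849 - 1/5306 = 0.00016253
1/Vf - 1/Vm = 1/1500 - 1/5306 = 0.0004782
phi = 0.00016253 / 0.0004782 = 0.3399

0.3399


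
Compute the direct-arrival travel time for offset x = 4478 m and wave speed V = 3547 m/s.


t = x / V
= 4478 / 3547
= 1.2625 s

1.2625


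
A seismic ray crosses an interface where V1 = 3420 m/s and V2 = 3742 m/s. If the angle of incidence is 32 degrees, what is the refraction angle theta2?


sin(theta1) = sin(32 deg) = 0.529919
sin(theta2) = V2/V1 * sin(theta1) = 3742/3420 * 0.529919 = 0.579812
theta2 = arcsin(0.579812) = 35.4373 degrees

35.4373


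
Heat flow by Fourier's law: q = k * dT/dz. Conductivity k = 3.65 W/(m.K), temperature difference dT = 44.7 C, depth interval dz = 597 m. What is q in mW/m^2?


q = k * dT / dz * 1000
= 3.65 * 44.7 / 597 * 1000
= 0.273291 * 1000
= 273.2915 mW/m^2

273.2915


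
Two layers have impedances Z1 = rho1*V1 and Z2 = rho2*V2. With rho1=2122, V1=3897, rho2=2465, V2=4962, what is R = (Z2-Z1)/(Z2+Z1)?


Z1 = 2122 * 3897 = 8269434
Z2 = 2465 * 4962 = 12231330
R = (12231330 - 8269434) / (12231330 + 8269434) = 3961896 / 20500764 = 0.1933

0.1933


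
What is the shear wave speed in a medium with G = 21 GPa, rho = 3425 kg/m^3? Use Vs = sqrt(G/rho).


Convert G to Pa: G = 21e9 Pa
Compute G/rho = 21e9 / 3425 = 6131386.8613
Vs = sqrt(6131386.8613) = 2476.16 m/s

2476.16


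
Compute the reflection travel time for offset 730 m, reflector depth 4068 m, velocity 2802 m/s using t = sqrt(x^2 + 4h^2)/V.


x^2 + 4h^2 = 730^2 + 4*4068^2 = 532900 + 66194496 = 66727396
sqrt(66727396) = 8168.6839
t = 8168.6839 / 2802 = 2.9153 s

2.9153


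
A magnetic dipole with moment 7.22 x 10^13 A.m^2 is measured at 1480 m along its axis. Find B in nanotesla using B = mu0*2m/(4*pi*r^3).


m = 7.22 x 10^13 = 72200000000000 A.m^2
2m = 144400000000000 A.m^2
r^3 = 1480^3 = 3241792000
B = (4pi*10^-7) * 144400000000000 / (4*pi * 3241792000) * 1e9
= 181458391.671346 / 40737559726.66 * 1e9
= 4454326.496 nT

4454326.496


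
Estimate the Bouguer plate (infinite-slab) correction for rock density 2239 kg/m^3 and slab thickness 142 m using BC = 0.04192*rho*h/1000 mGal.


BC = 0.04192 * rho * h / 1000
= 0.04192 * 2239 * 142 / 1000
= 13.328 mGal

13.328


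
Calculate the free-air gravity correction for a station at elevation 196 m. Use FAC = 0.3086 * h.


FAC = 0.3086 * h
= 0.3086 * 196
= 60.4856 mGal

60.4856


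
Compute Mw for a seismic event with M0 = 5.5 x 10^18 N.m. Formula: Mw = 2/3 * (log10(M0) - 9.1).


log10(M0) = log10(5.5 x 10^18) = 18.7404
Mw = 2/3 * (18.7404 - 9.1)
= 2/3 * 9.6404
= 6.43

6.43


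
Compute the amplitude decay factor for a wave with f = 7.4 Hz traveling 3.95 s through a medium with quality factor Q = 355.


pi*f*t/Q = pi*7.4*3.95/355 = 0.258673
A/A0 = exp(-0.258673) = 0.772076

0.772076


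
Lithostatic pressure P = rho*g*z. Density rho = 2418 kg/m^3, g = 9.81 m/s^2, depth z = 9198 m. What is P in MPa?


P = rho * g * z / 1e6
= 2418 * 9.81 * 9198 / 1e6
= 218181894.84 / 1e6
= 218.1819 MPa

218.1819


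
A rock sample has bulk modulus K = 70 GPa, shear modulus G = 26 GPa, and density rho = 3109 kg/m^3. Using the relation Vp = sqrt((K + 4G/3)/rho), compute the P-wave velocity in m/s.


First compute the effective modulus:
K + 4G/3 = 70e9 + 4*26e9/3 = 104666666666.67 Pa
Then divide by density:
104666666666.67 / 3109 = 33665701.7262 Pa/(kg/m^3)
Take the square root:
Vp = sqrt(33665701.7262) = 5802.22 m/s

5802.22


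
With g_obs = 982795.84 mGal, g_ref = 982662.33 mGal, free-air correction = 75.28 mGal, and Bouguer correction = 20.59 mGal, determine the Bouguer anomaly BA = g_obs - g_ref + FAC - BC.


BA = g_obs - g_ref + FAC - BC
= 982795.84 - 982662.33 + 75.28 - 20.59
= 188.2 mGal

188.2


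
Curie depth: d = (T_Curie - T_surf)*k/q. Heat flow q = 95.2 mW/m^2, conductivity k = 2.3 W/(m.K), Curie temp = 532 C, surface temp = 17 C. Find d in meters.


T_Curie - T_surf = 532 - 17 = 515 C
Convert q to W/m^2: 95.2 mW/m^2 = 0.0952 W/m^2
d = 515 * 2.3 / 0.0952 = 12442.23 m

12442.23


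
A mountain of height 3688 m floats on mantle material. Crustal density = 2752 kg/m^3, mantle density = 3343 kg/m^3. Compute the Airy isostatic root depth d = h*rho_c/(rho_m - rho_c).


rho_m - rho_c = 3343 - 2752 = 591
d = 3688 * 2752 / 591
= 10149376 / 591
= 17173.23 m

17173.23


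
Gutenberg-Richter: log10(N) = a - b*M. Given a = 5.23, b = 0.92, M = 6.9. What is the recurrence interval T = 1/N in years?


log10(N) = 5.23 - 0.92*6.9 = -1.118
N = 10^-1.118 = 0.076208
T = 1/N = 1/0.076208 = 13.122 years

13.122


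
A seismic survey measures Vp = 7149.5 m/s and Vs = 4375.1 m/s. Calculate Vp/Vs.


Vp/Vs = 7149.5 / 4375.1
= 1.6341

1.6341


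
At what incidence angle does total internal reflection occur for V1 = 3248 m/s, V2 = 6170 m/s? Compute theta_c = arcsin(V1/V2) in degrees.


V1/V2 = 3248/6170 = 0.526418
theta_c = arcsin(0.526418) = 31.7638 degrees

31.7638


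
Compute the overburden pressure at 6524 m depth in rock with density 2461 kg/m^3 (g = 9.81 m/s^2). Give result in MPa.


P = rho * g * z / 1e6
= 2461 * 9.81 * 6524 / 1e6
= 157505082.84 / 1e6
= 157.5051 MPa

157.5051


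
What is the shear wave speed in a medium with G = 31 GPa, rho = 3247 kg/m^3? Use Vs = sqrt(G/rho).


Convert G to Pa: G = 31e9 Pa
Compute G/rho = 31e9 / 3247 = 9547274.4071
Vs = sqrt(9547274.4071) = 3089.87 m/s

3089.87


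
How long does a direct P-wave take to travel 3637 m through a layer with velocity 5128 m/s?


t = x / V
= 3637 / 5128
= 0.7092 s

0.7092


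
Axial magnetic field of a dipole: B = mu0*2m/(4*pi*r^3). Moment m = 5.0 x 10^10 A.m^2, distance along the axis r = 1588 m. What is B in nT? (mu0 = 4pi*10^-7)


m = 5.0 x 10^10 = 50000000000 A.m^2
2m = 100000000000 A.m^2
r^3 = 1588^3 = 4004529472
B = (4pi*10^-7) * 100000000000 / (4*pi * 4004529472) * 1e9
= 125663.706144 / 50322401481.28 * 1e9
= 2497.1723 nT

2497.1723


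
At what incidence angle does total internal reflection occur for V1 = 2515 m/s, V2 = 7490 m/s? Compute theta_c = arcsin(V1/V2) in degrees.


V1/V2 = 2515/7490 = 0.335781
theta_c = arcsin(0.335781) = 19.62 degrees

19.62


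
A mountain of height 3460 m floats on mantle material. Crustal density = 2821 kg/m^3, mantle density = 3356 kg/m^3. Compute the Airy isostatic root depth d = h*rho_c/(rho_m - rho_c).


rho_m - rho_c = 3356 - 2821 = 535
d = 3460 * 2821 / 535
= 9760660 / 535
= 18244.22 m

18244.22


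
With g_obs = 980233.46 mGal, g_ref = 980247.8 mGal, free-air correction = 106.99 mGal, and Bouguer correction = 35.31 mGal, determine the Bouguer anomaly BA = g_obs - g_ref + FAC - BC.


BA = g_obs - g_ref + FAC - BC
= 980233.46 - 980247.8 + 106.99 - 35.31
= 57.34 mGal

57.34


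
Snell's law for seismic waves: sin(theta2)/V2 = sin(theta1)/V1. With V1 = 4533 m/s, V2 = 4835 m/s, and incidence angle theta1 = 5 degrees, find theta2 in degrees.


sin(theta1) = sin(5 deg) = 0.087156
sin(theta2) = V2/V1 * sin(theta1) = 4835/4533 * 0.087156 = 0.092962
theta2 = arcsin(0.092962) = 5.334 degrees

5.334


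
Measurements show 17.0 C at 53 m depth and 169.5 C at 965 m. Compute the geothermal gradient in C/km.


dT = 169.5 - 17.0 = 152.5 C
dz = 965 - 53 = 912 m
gradient = dT/dz * 1000 = 152.5/912 * 1000 = 167.2149 C/km

167.2149


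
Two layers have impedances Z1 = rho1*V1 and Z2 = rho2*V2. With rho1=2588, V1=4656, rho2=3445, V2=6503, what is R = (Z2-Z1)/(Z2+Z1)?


Z1 = 2588 * 4656 = 12049728
Z2 = 3445 * 6503 = 22402835
R = (22402835 - 12049728) / (22402835 + 12049728) = 10353107 / 34452563 = 0.3005

0.3005


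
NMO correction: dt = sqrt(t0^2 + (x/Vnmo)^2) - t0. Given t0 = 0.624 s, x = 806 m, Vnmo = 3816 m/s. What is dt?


x/Vnmo = 806/3816 = 0.211216
(x/Vnmo)^2 = 0.044612
t0^2 = 0.389376
sqrt(0.389376 + 0.044612) = 0.658778
dt = 0.658778 - 0.624 = 0.034778

0.034778


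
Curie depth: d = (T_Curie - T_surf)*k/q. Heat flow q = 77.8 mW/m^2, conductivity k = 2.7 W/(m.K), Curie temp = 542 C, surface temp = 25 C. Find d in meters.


T_Curie - T_surf = 542 - 25 = 517 C
Convert q to W/m^2: 77.8 mW/m^2 = 0.0778 W/m^2
d = 517 * 2.7 / 0.0778 = 17942.16 m

17942.16


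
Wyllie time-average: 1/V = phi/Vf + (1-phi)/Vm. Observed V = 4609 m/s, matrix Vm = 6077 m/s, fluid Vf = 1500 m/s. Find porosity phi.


1/V - 1/Vm = 1/4609 - 1/6077 = 5.241e-05
1/Vf - 1/Vm = 1/1500 - 1/6077 = 0.00050211
phi = 5.241e-05 / 0.00050211 = 0.1044

0.1044


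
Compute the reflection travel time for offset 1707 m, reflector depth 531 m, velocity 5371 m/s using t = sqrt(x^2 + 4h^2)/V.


x^2 + 4h^2 = 1707^2 + 4*531^2 = 2913849 + 1127844 = 4041693
sqrt(4041693) = 2010.3962
t = 2010.3962 / 5371 = 0.3743 s

0.3743


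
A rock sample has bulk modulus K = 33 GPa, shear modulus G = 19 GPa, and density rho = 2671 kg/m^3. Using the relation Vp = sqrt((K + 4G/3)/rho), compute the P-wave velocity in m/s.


First compute the effective modulus:
K + 4G/3 = 33e9 + 4*19e9/3 = 58333333333.33 Pa
Then divide by density:
58333333333.33 / 2671 = 21839510.795 Pa/(kg/m^3)
Take the square root:
Vp = sqrt(21839510.795) = 4673.28 m/s

4673.28


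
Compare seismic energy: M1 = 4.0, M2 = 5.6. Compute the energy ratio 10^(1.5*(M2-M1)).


M2 - M1 = 5.6 - 4.0 = 1.6
1.5 * 1.6 = 2.4
ratio = 10^2.4 = 251.19

251.19


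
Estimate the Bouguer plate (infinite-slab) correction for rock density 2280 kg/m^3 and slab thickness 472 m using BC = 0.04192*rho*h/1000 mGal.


BC = 0.04192 * rho * h / 1000
= 0.04192 * 2280 * 472 / 1000
= 45.1126 mGal

45.1126


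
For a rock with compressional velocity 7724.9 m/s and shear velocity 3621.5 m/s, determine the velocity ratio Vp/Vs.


Vp/Vs = 7724.9 / 3621.5
= 2.1331

2.1331


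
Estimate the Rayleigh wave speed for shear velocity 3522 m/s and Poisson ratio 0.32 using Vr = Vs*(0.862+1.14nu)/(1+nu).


Numerator factor = 0.862 + 1.14*0.32 = 1.2268
Denominator = 1 + 0.32 = 1.32
Vr = 3522 * 1.2268 / 1.32 = 3273.33 m/s

3273.33


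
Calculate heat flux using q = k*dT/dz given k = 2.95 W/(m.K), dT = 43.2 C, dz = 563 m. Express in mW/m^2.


q = k * dT / dz * 1000
= 2.95 * 43.2 / 563 * 1000
= 0.226359 * 1000
= 226.3588 mW/m^2

226.3588


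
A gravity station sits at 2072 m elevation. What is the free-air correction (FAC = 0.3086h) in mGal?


FAC = 0.3086 * h
= 0.3086 * 2072
= 639.4192 mGal

639.4192


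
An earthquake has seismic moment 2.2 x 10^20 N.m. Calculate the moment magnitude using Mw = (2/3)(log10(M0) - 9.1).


log10(M0) = log10(2.2 x 10^20) = 20.3424
Mw = 2/3 * (20.3424 - 9.1)
= 2/3 * 11.2424
= 7.49

7.49


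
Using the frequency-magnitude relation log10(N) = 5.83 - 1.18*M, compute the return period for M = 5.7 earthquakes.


log10(N) = 5.83 - 1.18*5.7 = -0.896
N = 10^-0.896 = 0.127057
T = 1/N = 1/0.127057 = 7.8705 years

7.8705


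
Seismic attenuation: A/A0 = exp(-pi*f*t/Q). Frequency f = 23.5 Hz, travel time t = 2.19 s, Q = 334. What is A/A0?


pi*f*t/Q = pi*23.5*2.19/334 = 0.484078
A/A0 = exp(-0.484078) = 0.616265

0.616265


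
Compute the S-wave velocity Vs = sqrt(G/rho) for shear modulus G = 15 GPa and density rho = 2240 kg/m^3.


Convert G to Pa: G = 15e9 Pa
Compute G/rho = 15e9 / 2240 = 6696428.5714
Vs = sqrt(6696428.5714) = 2587.75 m/s

2587.75


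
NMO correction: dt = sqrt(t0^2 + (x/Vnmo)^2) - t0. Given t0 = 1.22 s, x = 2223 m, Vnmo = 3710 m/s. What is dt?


x/Vnmo = 2223/3710 = 0.599191
(x/Vnmo)^2 = 0.35903
t0^2 = 1.4884
sqrt(1.4884 + 0.35903) = 1.359202
dt = 1.359202 - 1.22 = 0.139202

0.139202


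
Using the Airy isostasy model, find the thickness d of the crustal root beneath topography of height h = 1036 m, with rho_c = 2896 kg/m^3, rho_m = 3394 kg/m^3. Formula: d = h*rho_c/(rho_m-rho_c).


rho_m - rho_c = 3394 - 2896 = 498
d = 1036 * 2896 / 498
= 3000256 / 498
= 6024.61 m

6024.61


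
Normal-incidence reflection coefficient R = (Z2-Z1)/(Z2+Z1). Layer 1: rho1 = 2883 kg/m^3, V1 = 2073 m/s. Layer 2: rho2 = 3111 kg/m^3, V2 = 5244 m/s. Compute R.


Z1 = 2883 * 2073 = 5976459
Z2 = 3111 * 5244 = 16314084
R = (16314084 - 5976459) / (16314084 + 5976459) = 10337625 / 22290543 = 0.4638

0.4638


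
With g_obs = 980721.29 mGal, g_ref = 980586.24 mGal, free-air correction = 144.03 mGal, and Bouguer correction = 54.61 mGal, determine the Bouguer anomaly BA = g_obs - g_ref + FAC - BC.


BA = g_obs - g_ref + FAC - BC
= 980721.29 - 980586.24 + 144.03 - 54.61
= 224.47 mGal

224.47


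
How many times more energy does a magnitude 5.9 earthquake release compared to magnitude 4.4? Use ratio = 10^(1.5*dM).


M2 - M1 = 5.9 - 4.4 = 1.5
1.5 * 1.5 = 2.25
ratio = 10^2.25 = 177.83

177.83


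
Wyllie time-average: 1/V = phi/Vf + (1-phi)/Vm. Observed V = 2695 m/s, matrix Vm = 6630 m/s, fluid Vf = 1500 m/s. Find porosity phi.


1/V - 1/Vm = 1/2695 - 1/6630 = 0.00022023
1/Vf - 1/Vm = 1/1500 - 1/6630 = 0.00051584
phi = 0.00022023 / 0.00051584 = 0.4269

0.4269


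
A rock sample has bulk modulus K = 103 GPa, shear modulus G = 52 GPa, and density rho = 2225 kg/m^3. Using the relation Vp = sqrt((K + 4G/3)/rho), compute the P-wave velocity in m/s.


First compute the effective modulus:
K + 4G/3 = 103e9 + 4*52e9/3 = 172333333333.33 Pa
Then divide by density:
172333333333.33 / 2225 = 77453183.5206 Pa/(kg/m^3)
Take the square root:
Vp = sqrt(77453183.5206) = 8800.75 m/s

8800.75


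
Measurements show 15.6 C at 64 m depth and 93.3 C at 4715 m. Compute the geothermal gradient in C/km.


dT = 93.3 - 15.6 = 77.7 C
dz = 4715 - 64 = 4651 m
gradient = dT/dz * 1000 = 77.7/4651 * 1000 = 16.7061 C/km

16.7061


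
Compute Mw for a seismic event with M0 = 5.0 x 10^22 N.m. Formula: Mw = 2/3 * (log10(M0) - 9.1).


log10(M0) = log10(5.0 x 10^22) = 22.699
Mw = 2/3 * (22.699 - 9.1)
= 2/3 * 13.599
= 9.07

9.07


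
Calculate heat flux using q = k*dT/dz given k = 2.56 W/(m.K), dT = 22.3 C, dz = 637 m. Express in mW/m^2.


q = k * dT / dz * 1000
= 2.56 * 22.3 / 637 * 1000
= 0.08962 * 1000
= 89.6201 mW/m^2

89.6201


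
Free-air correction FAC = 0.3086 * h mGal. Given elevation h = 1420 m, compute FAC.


FAC = 0.3086 * h
= 0.3086 * 1420
= 438.212 mGal

438.212


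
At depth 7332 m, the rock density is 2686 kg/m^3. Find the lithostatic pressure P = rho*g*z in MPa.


P = rho * g * z / 1e6
= 2686 * 9.81 * 7332 / 1e6
= 193195707.12 / 1e6
= 193.1957 MPa

193.1957


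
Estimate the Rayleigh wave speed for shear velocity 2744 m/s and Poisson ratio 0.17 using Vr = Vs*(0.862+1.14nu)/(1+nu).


Numerator factor = 0.862 + 1.14*0.17 = 1.0558
Denominator = 1 + 0.17 = 1.17
Vr = 2744 * 1.0558 / 1.17 = 2476.17 m/s

2476.17


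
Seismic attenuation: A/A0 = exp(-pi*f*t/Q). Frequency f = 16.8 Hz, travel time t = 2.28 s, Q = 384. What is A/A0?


pi*f*t/Q = pi*16.8*2.28/384 = 0.313374
A/A0 = exp(-0.313374) = 0.730977

0.730977


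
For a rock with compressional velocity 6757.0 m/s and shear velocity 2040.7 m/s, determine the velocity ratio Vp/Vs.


Vp/Vs = 6757.0 / 2040.7
= 3.3111

3.3111


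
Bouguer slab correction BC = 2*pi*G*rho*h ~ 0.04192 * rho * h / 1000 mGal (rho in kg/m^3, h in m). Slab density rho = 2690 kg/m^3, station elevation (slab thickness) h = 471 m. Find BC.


BC = 0.04192 * rho * h / 1000
= 0.04192 * 2690 * 471 / 1000
= 53.1122 mGal

53.1122


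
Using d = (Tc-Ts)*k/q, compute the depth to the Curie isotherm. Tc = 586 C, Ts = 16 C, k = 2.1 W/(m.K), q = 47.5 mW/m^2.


T_Curie - T_surf = 586 - 16 = 570 C
Convert q to W/m^2: 47.5 mW/m^2 = 0.0475 W/m^2
d = 570 * 2.1 / 0.0475 = 25200.0 m

25200.0


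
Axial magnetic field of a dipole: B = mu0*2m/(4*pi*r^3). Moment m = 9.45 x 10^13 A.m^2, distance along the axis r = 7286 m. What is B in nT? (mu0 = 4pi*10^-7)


m = 9.45 x 10^13 = 94500000000000 A.m^2
2m = 189000000000000 A.m^2
r^3 = 7286^3 = 386783109656
B = (4pi*10^-7) * 189000000000000 / (4*pi * 386783109656) * 1e9
= 237504404.611388 / 4860459903311.62 * 1e9
= 48864.595 nT

48864.595


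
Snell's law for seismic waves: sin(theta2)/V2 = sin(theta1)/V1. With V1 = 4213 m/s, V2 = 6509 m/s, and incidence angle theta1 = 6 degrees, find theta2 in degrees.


sin(theta1) = sin(6 deg) = 0.104528
sin(theta2) = V2/V1 * sin(theta1) = 6509/4213 * 0.104528 = 0.161494
theta2 = arcsin(0.161494) = 9.2936 degrees

9.2936


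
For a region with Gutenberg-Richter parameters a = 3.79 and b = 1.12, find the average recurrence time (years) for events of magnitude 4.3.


log10(N) = 3.79 - 1.12*4.3 = -1.026
N = 10^-1.026 = 0.094189
T = 1/N = 1/0.094189 = 10.617 years

10.617


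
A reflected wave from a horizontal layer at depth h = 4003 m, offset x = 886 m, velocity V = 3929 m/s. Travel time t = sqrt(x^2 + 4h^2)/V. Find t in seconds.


x^2 + 4h^2 = 886^2 + 4*4003^2 = 784996 + 64096036 = 64881032
sqrt(64881032) = 8054.8763
t = 8054.8763 / 3929 = 2.0501 s

2.0501


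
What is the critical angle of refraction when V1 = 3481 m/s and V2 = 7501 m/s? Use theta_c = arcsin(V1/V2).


V1/V2 = 3481/7501 = 0.464071
theta_c = arcsin(0.464071) = 27.6501 degrees

27.6501


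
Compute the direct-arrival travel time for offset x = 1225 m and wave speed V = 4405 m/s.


t = x / V
= 1225 / 4405
= 0.2781 s

0.2781


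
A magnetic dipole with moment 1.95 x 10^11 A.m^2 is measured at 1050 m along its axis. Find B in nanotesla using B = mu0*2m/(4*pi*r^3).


m = 1.95 x 10^11 = 195000000000 A.m^2
2m = 390000000000 A.m^2
r^3 = 1050^3 = 1157625000
B = (4pi*10^-7) * 390000000000 / (4*pi * 1157625000) * 1e9
= 490088.45396 / 14547144782.45 * 1e9
= 33689.6663 nT

33689.6663


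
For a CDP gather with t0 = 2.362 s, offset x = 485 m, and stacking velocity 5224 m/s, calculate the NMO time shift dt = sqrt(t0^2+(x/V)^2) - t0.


x/Vnmo = 485/5224 = 0.092841
(x/Vnmo)^2 = 0.008619
t0^2 = 5.579044
sqrt(5.579044 + 0.008619) = 2.363824
dt = 2.363824 - 2.362 = 0.001824

0.001824


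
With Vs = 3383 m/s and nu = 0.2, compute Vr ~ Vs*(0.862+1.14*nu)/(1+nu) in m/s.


Numerator factor = 0.862 + 1.14*0.2 = 1.09
Denominator = 1 + 0.2 = 1.2
Vr = 3383 * 1.09 / 1.2 = 3072.89 m/s

3072.89


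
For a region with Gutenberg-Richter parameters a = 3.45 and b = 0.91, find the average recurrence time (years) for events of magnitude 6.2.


log10(N) = 3.45 - 0.91*6.2 = -2.192
N = 10^-2.192 = 0.006427
T = 1/N = 1/0.006427 = 155.5966 years

155.5966


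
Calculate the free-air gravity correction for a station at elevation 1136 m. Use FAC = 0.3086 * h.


FAC = 0.3086 * h
= 0.3086 * 1136
= 350.5696 mGal

350.5696


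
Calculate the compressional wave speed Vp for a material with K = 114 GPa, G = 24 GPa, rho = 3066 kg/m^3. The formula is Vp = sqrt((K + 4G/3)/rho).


First compute the effective modulus:
K + 4G/3 = 114e9 + 4*24e9/3 = 146000000000.0 Pa
Then divide by density:
146000000000.0 / 3066 = 47619047.619 Pa/(kg/m^3)
Take the square root:
Vp = sqrt(47619047.619) = 6900.66 m/s

6900.66


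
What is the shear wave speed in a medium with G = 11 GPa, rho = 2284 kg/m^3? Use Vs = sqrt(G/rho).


Convert G to Pa: G = 11e9 Pa
Compute G/rho = 11e9 / 2284 = 4816112.0841
Vs = sqrt(4816112.0841) = 2194.56 m/s

2194.56


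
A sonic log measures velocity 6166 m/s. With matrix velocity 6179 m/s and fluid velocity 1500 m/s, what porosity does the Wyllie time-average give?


1/V - 1/Vm = 1/6166 - 1/6179 = 3.4e-07
1/Vf - 1/Vm = 1/1500 - 1/6179 = 0.00050483
phi = 3.4e-07 / 0.00050483 = 0.0007

7.000000e-04


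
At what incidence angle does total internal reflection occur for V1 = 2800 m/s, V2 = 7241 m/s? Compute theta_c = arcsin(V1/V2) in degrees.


V1/V2 = 2800/7241 = 0.386687
theta_c = arcsin(0.386687) = 22.7485 degrees

22.7485


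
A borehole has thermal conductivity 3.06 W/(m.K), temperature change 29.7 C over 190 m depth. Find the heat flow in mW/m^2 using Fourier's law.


q = k * dT / dz * 1000
= 3.06 * 29.7 / 190 * 1000
= 0.478326 * 1000
= 478.3263 mW/m^2

478.3263


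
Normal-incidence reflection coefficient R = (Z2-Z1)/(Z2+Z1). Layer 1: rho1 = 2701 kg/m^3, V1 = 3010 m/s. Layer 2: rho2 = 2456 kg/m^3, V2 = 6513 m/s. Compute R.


Z1 = 2701 * 3010 = 8130010
Z2 = 2456 * 6513 = 15995928
R = (15995928 - 8130010) / (15995928 + 8130010) = 7865918 / 24125938 = 0.326

0.326


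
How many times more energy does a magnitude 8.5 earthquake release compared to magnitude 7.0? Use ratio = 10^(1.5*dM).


M2 - M1 = 8.5 - 7.0 = 1.5
1.5 * 1.5 = 2.25
ratio = 10^2.25 = 177.83

177.83


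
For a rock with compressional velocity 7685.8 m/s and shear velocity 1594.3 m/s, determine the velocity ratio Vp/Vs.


Vp/Vs = 7685.8 / 1594.3
= 4.8208

4.8208


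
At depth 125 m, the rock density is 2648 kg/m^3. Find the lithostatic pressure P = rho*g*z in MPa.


P = rho * g * z / 1e6
= 2648 * 9.81 * 125 / 1e6
= 3247110.0 / 1e6
= 3.2471 MPa

3.2471


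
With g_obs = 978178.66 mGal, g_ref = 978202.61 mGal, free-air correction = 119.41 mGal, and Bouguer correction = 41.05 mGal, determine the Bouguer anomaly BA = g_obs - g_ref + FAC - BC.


BA = g_obs - g_ref + FAC - BC
= 978178.66 - 978202.61 + 119.41 - 41.05
= 54.41 mGal

54.41


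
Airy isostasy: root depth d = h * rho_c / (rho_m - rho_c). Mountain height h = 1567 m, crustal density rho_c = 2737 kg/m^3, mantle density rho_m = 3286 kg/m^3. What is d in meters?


rho_m - rho_c = 3286 - 2737 = 549
d = 1567 * 2737 / 549
= 4288879 / 549
= 7812.17 m

7812.17


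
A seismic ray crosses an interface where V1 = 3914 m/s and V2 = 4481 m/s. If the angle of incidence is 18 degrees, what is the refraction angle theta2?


sin(theta1) = sin(18 deg) = 0.309017
sin(theta2) = V2/V1 * sin(theta1) = 4481/3914 * 0.309017 = 0.353783
theta2 = arcsin(0.353783) = 20.7189 degrees

20.7189


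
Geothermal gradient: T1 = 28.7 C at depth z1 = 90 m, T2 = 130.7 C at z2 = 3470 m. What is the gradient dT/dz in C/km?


dT = 130.7 - 28.7 = 102.0 C
dz = 3470 - 90 = 3380 m
gradient = dT/dz * 1000 = 102.0/3380 * 1000 = 30.1775 C/km

30.1775


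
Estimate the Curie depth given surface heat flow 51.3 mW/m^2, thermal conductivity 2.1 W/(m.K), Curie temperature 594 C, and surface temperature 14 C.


T_Curie - T_surf = 594 - 14 = 580 C
Convert q to W/m^2: 51.3 mW/m^2 = 0.0513 W/m^2
d = 580 * 2.1 / 0.0513 = 23742.69 m

23742.69


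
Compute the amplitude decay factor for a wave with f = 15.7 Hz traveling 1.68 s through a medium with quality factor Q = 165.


pi*f*t/Q = pi*15.7*1.68/165 = 0.502198
A/A0 = exp(-0.502198) = 0.605199

0.605199


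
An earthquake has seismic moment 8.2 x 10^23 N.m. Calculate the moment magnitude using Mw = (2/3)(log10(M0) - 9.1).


log10(M0) = log10(8.2 x 10^23) = 23.9138
Mw = 2/3 * (23.9138 - 9.1)
= 2/3 * 14.8138
= 9.88

9.88


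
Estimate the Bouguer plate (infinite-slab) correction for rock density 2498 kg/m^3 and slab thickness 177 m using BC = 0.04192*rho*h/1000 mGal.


BC = 0.04192 * rho * h / 1000
= 0.04192 * 2498 * 177 / 1000
= 18.5348 mGal

18.5348


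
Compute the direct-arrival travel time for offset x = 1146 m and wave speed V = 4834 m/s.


t = x / V
= 1146 / 4834
= 0.2371 s

0.2371


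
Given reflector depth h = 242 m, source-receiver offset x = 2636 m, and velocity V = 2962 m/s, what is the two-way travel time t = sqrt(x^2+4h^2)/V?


x^2 + 4h^2 = 2636^2 + 4*242^2 = 6948496 + 234256 = 7182752
sqrt(7182752) = 2680.0657
t = 2680.0657 / 2962 = 0.9048 s

0.9048


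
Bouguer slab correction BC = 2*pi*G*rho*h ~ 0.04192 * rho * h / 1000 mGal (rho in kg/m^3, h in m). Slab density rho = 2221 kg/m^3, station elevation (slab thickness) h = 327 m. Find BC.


BC = 0.04192 * rho * h / 1000
= 0.04192 * 2221 * 327 / 1000
= 30.4451 mGal

30.4451


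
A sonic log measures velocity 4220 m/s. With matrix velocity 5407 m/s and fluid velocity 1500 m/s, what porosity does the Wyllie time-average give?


1/V - 1/Vm = 1/4220 - 1/5407 = 5.202e-05
1/Vf - 1/Vm = 1/1500 - 1/5407 = 0.00048172
phi = 5.202e-05 / 0.00048172 = 0.108

0.108


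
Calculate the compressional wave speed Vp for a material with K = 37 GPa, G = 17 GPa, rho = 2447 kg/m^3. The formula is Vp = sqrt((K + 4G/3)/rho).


First compute the effective modulus:
K + 4G/3 = 37e9 + 4*17e9/3 = 59666666666.67 Pa
Then divide by density:
59666666666.67 / 2447 = 24383598.9647 Pa/(kg/m^3)
Take the square root:
Vp = sqrt(24383598.9647) = 4937.98 m/s

4937.98


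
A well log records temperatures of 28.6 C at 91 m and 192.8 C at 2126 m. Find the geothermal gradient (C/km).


dT = 192.8 - 28.6 = 164.2 C
dz = 2126 - 91 = 2035 m
gradient = dT/dz * 1000 = 164.2/2035 * 1000 = 80.688 C/km

80.688


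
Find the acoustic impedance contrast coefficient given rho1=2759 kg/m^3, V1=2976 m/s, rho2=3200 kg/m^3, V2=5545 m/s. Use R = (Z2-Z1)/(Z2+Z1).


Z1 = 2759 * 2976 = 8210784
Z2 = 3200 * 5545 = 17744000
R = (17744000 - 8210784) / (17744000 + 8210784) = 9533216 / 25954784 = 0.3673

0.3673


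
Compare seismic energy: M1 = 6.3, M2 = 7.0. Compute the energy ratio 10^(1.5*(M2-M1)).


M2 - M1 = 7.0 - 6.3 = 0.7
1.5 * 0.7 = 1.05
ratio = 10^1.05 = 11.22

11.22


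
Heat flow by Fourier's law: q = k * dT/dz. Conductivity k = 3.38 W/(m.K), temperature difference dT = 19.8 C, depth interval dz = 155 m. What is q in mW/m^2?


q = k * dT / dz * 1000
= 3.38 * 19.8 / 155 * 1000
= 0.431768 * 1000
= 431.7677 mW/m^2

431.7677


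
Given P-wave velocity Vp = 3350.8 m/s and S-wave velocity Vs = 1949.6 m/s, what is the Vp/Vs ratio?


Vp/Vs = 3350.8 / 1949.6
= 1.7187

1.7187


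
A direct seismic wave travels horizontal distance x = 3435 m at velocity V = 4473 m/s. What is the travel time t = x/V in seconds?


t = x / V
= 3435 / 4473
= 0.7679 s

0.7679


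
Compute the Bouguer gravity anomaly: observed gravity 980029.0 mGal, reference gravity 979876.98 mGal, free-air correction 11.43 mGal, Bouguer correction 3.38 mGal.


BA = g_obs - g_ref + FAC - BC
= 980029.0 - 979876.98 + 11.43 - 3.38
= 160.07 mGal

160.07


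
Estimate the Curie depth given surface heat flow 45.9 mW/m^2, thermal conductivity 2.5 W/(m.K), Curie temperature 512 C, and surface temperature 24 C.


T_Curie - T_surf = 512 - 24 = 488 C
Convert q to W/m^2: 45.9 mW/m^2 = 0.0459 W/m^2
d = 488 * 2.5 / 0.0459 = 26579.52 m

26579.52
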